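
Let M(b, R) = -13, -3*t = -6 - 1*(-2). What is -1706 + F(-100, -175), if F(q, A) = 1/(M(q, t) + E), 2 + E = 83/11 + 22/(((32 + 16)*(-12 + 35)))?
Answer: -77020030/45143 ≈ -1706.1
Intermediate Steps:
t = 4/3 (t = -(-6 - 1*(-2))/3 = -(-6 + 2)/3 = -1/3*(-4) = 4/3 ≈ 1.3333)
E = 33793/6072 (E = -2 + (83/11 + 22/(((32 + 16)*(-12 + 35)))) = -2 + (83*(1/11) + 22/((48*23))) = -2 + (83/11 + 22/1104) = -2 + (83/11 + 22*(1/1104)) = -2 + (83/11 + 11/552) = -2 + 45937/6072 = 33793/6072 ≈ 5.5654)
F(q, A) = -6072/45143 (F(q, A) = 1/(-13 + 33793/6072) = 1/(-45143/6072) = -6072/45143)
-1706 + F(-100, -175) = -1706 - 6072/45143 = -77020030/45143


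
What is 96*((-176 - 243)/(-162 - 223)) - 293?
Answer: -72581/385 ≈ -188.52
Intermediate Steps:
96*((-176 - 243)/(-162 - 223)) - 293 = 96*(-419/(-385)) - 293 = 96*(-419*(-1/385)) - 293 = 96*(419/385) - 293 = 40224/385 - 293 = -72581/385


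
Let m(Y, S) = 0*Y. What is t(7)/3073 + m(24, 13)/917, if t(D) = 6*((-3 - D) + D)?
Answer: -18/3073 ≈ -0.0058575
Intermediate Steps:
t(D) = -18 (t(D) = 6*(-3) = -18)
m(Y, S) = 0
t(7)/3073 + m(24, 13)/917 = -18/3073 + 0/917 = -18*1/3073 + 0*(1/917) = -18/3073 + 0 = -18/3073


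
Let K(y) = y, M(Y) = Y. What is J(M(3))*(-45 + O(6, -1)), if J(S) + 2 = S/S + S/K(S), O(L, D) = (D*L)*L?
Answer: 0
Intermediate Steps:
O(L, D) = D*L²
J(S) = 0 (J(S) = -2 + (S/S + S/S) = -2 + (1 + 1) = -2 + 2 = 0)
J(M(3))*(-45 + O(6, -1)) = 0*(-45 - 1*6²) = 0*(-45 - 1*36) = 0*(-45 - 36) = 0*(-81) = 0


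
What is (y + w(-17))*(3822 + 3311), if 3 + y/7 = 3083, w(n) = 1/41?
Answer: 6305293813/41 ≈ 1.5379e+8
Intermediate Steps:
w(n) = 1/41
y = 21560 (y = -21 + 7*3083 = -21 + 21581 = 21560)
(y + w(-17))*(3822 + 3311) = (21560 + 1/41)*(3822 + 3311) = (883961/41)*7133 = 6305293813/41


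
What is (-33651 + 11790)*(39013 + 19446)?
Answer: -1277972199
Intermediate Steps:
(-33651 + 11790)*(39013 + 19446) = -21861*58459 = -1277972199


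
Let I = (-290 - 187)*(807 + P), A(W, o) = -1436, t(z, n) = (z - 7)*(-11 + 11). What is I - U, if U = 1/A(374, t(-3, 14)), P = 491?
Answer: -889093655/1436 ≈ -6.1915e+5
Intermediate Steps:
t(z, n) = 0 (t(z, n) = (-7 + z)*0 = 0)
U = -1/1436 (U = 1/(-1436) = -1/1436 ≈ -0.00069638)
I = -619146 (I = (-290 - 187)*(807 + 491) = -477*1298 = -619146)
I - U = -619146 - 1*(-1/1436) = -619146 + 1/1436 = -889093655/1436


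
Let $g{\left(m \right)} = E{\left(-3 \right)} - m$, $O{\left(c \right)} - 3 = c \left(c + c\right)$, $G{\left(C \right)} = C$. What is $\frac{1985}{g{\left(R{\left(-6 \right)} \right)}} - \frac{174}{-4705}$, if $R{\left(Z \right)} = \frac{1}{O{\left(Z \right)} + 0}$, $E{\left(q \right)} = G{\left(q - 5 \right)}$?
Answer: $- \frac{700352301}{2827705} \approx -247.68$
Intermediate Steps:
$O{\left(c \right)} = 3 + 2 c^{2}$ ($O{\left(c \right)} = 3 + c \left(c + c\right) = 3 + c 2 c = 3 + 2 c^{2}$)
$E{\left(q \right)} = -5 + q$ ($E{\left(q \right)} = q - 5 = -5 + q$)
$R{\left(Z \right)} = \frac{1}{3 + 2 Z^{2}}$ ($R{\left(Z \right)} = \frac{1}{\left(3 + 2 Z^{2}\right) + 0} = \frac{1}{3 + 2 Z^{2}}$)
$g{\left(m \right)} = -8 - m$ ($g{\left(m \right)} = \left(-5 - 3\right) - m = -8 - m$)
$\frac{1985}{g{\left(R{\left(-6 \right)} \right)}} - \frac{174}{-4705} = \frac{1985}{-8 - \frac{1}{3 + 2 \left(-6\right)^{2}}} - \frac{174}{-4705} = \frac{1985}{-8 - \frac{1}{3 + 2 \cdot 36}} - - \frac{174}{4705} = \frac{1985}{-8 - \frac{1}{3 + 72}} + \frac{174}{4705} = \frac{1985}{-8 - \frac{1}{75}} + \frac{174}{4705} = \frac{1985}{- \frac{601}{75}} + \frac{174}{4705} = 1985 \left(- \frac{75}{601}\right) + \frac{174}{4705} = - \frac{148875}{601} + \frac{174}{4705} = - \frac{700352301}{2827705}$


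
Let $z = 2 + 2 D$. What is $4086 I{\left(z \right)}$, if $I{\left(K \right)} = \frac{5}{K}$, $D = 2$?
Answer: $3405$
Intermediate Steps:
$z = 6$ ($z = 2 + 2 \cdot 2 = 2 + 4 = 6$)
$4086 I{\left(z \right)} = 4086 \cdot \frac{5}{6} = 3405$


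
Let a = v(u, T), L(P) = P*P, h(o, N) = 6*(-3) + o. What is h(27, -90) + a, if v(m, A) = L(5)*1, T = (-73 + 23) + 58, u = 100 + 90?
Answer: 34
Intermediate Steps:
h(o, N) = -18 + o
u = 190
T = 8 (T = -50 + 58 = 8)
L(P) = P²
v(m, A) = 25 (v(m, A) = 5²*1 = 25*1 = 25)
a = 25
h(27, -90) + a = (-18 + 27) + 25 = 9 + 25 = 34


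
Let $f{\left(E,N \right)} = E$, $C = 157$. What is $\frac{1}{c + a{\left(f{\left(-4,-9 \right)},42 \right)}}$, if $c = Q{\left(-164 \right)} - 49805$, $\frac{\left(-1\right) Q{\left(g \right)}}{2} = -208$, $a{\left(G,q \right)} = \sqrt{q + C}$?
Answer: $- \frac{49389}{2439273122} - \frac{\sqrt{199}}{2439273122} \approx -2.0253 \cdot 10^{-5}$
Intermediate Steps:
$a{\left(G,q \right)} = \sqrt{157 + q}$ ($a{\left(G,q \right)} = \sqrt{q + 157} = \sqrt{157 + q}$)
$Q{\left(g \right)} = 416$ ($Q{\left(g \right)} = \left(-2\right) \left(-208\right) = 416$)
$c = -49389$ ($c = 416 - 49805 = -49389$)
$\frac{1}{c + a{\left(f{\left(-4,-9 \right)},42 \right)}} = \frac{1}{-49389 + \sqrt{157 + 42}} = \frac{1}{-49389 + \sqrt{199}}$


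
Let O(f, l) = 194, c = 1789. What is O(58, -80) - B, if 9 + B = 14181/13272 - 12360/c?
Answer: 1652874845/7914536 ≈ 208.84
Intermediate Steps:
B = -117454861/7914536 (B = -9 + (14181/13272 - 12360/1789) = -9 + (14181*(1/13272) - 12360*1/1789) = -9 + (4727/4424 - 12360/1789) = -9 - 46224037/7914536 = -117454861/7914536 ≈ -14.840)
O(58, -80) - B = 194 - 1*(-117454861/7914536) = 194 + 117454861/7914536 = 1652874845/7914536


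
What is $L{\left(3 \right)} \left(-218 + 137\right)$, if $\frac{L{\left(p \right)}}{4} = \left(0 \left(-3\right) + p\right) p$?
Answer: $-2916$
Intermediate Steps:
$L{\left(p \right)} = 4 p^{2}$ ($L{\left(p \right)} = 4 \left(0 \left(-3\right) + p\right) p = 4 \left(0 + p\right) p = 4 p p = 4 p^{2}$)
$L{\left(3 \right)} \left(-218 + 137\right) = 4 \cdot 3^{2} \left(-218 + 137\right) = 4 \cdot 9 \left(-81\right) = 36 \left(-81\right) = -2916$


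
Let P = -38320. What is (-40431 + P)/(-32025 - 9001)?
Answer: 78751/41026 ≈ 1.9195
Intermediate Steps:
(-40431 + P)/(-32025 - 9001) = (-40431 - 38320)/(-32025 - 9001) = -78751/(-41026) = -78751*(-1/41026) = 78751/41026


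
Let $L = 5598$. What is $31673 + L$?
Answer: $37271$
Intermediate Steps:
$31673 + L = 31673 + 5598 = 37271$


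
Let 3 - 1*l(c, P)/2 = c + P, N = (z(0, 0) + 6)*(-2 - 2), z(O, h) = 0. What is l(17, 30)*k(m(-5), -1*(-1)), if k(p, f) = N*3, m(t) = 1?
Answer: 6336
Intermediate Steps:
N = -24 (N = (0 + 6)*(-2 - 2) = 6*(-4) = -24)
l(c, P) = 6 - 2*P - 2*c (l(c, P) = 6 - 2*(c + P) = 6 - 2*(P + c) = 6 + (-2*P - 2*c) = 6 - 2*P - 2*c)
k(p, f) = -72 (k(p, f) = -24*3 = -72)
l(17, 30)*k(m(-5), -1*(-1)) = (6 - 2*30 - 2*17)*(-72) = (6 - 60 - 34)*(-72) = -88*(-72) = 6336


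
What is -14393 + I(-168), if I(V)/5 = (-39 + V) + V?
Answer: -16268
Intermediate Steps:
I(V) = -195 + 10*V (I(V) = 5*((-39 + V) + V) = 5*(-39 + 2*V) = -195 + 10*V)
-14393 + I(-168) = -14393 + (-195 + 10*(-168)) = -14393 + (-195 - 1680) = -14393 - 1875 = -16268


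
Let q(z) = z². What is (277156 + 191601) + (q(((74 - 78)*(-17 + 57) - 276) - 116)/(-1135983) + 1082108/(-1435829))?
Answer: 254859083839956273/543692444969 ≈ 4.6876e+5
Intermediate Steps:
(277156 + 191601) + (q(((74 - 78)*(-17 + 57) - 276) - 116)/(-1135983) + 1082108/(-1435829)) = (277156 + 191601) + ((((74 - 78)*(-17 + 57) - 276) - 116)²/(-1135983) + 1082108/(-1435829)) = 468757 + (((-4*40 - 276) - 116)²*(-1/1135983) + 1082108*(-1/1435829)) = 468757 + (((-160 - 276) - 116)²*(-1/1135983) - 1082108/1435829) = 468757 + ((-436 - 116)²*(-1/1135983) - 1082108/1435829) = 468757 + ((-552)²*(-1/1135983) - 1082108/1435829) = 468757 + (304704*(-1/1135983) - 1082108/1435829) = 468757 + (-101568/378661 - 1082108/1435829) = 468757 - 555586377260/543692444969 = 254859083839956273/543692444969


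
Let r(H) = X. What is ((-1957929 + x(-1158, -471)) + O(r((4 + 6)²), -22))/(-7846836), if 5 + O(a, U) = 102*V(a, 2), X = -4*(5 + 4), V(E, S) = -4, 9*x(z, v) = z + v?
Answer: 652841/2615612 ≈ 0.24959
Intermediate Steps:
x(z, v) = v/9 + z/9 (x(z, v) = (z + v)/9 = (v + z)/9 = v/9 + z/9)
X = -36 (X = -4*9 = -36)
r(H) = -36
O(a, U) = -413 (O(a, U) = -5 + 102*(-4) = -5 - 408 = -413)
((-1957929 + x(-1158, -471)) + O(r((4 + 6)²), -22))/(-7846836) = ((-1957929 + ((⅑)*(-471) + (⅑)*(-1158))) - 413)/(-7846836) = ((-1957929 + (-157/3 - 386/3)) - 413)*(-1/7846836) = ((-1957929 - 181) - 413)*(-1/7846836) = (-1958110 - 413)*(-1/7846836) = -1958523*(-1/7846836) = 652841/2615612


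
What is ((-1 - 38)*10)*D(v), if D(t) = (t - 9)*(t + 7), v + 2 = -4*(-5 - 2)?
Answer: -218790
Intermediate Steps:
v = 26 (v = -2 - 4*(-5 - 2) = -2 - 4*(-7) = -2 + 28 = 26)
D(t) = (-9 + t)*(7 + t)
((-1 - 38)*10)*D(v) = ((-1 - 38)*10)*(-63 + 26**2 - 2*26) = (-39*10)*(-63 + 676 - 52) = -390*561 = -218790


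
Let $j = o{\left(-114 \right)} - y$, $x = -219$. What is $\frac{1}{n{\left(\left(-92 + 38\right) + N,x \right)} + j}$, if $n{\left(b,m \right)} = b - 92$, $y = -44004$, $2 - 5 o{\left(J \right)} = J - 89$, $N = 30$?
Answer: $\frac{1}{43929} \approx 2.2764 \cdot 10^{-5}$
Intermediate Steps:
$o{\left(J \right)} = \frac{91}{5} - \frac{J}{5}$ ($o{\left(J \right)} = \frac{2}{5} - \frac{J - 89}{5} = \frac{2}{5} - \frac{-89 + J}{5} = \frac{2}{5} - \left(- \frac{89}{5} + \frac{J}{5}\right) = \frac{91}{5} - \frac{J}{5}$)
$n{\left(b,m \right)} = -92 + b$
$j = 44045$ ($j = \left(\frac{91}{5} - - \frac{114}{5}\right) - -44004 = \left(\frac{91}{5} + \frac{114}{5}\right) + 44004 = 41 + 44004 = 44045$)
$\frac{1}{n{\left(\left(-92 + 38\right) + N,x \right)} + j} = \frac{1}{\left(-92 + \left(\left(-92 + 38\right) + 30\right)\right) + 44045} = \frac{1}{\left(-92 + \left(-54 + 30\right)\right) + 44045} = \frac{1}{\left(-92 - 24\right) + 44045} = \frac{1}{-116 + 44045} = \frac{1}{43929}$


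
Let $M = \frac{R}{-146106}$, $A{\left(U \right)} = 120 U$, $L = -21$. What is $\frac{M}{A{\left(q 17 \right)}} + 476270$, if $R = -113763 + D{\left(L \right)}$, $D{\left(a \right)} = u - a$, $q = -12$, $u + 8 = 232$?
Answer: $\frac{851731472492041}{1788337440} \approx 4.7627 \cdot 10^{5}$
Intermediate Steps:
$u = 224$ ($u = -8 + 232 = 224$)
$D{\left(a \right)} = 224 - a$
$R = -113518$ ($R = -113763 + \left(224 - -21\right) = -113763 + \left(224 + 21\right) = -113763 + 245 = -113518$)
$M = \frac{56759}{73053}$ ($M = - \frac{113518}{-146106} = \left(-113518\right) \left(- \frac{1}{146106}\right) = \frac{56759}{73053} \approx 0.77696$)
$\frac{M}{A{\left(q 17 \right)}} + 476270 = \frac{56759}{73053 \cdot 120 \left(\left(-12\right) 17\right)} + 476270 = \frac{56759}{73053 \cdot 120 \left(-204\right)} + 476270 = \frac{56759}{73053 \left(-24480\right)} + 476270 = \frac{56759}{73053} \left(- \frac{1}{24480}\right) + 476270 = - \frac{56759}{1788337440} + 476270 = \frac{851731472492041}{1788337440}$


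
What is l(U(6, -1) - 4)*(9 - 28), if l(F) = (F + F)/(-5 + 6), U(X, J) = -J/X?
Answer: 437/3 ≈ 145.67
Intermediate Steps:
U(X, J) = -J/X
l(F) = 2*F (l(F) = (2*F)/1 = (2*F)*1 = 2*F)
l(U(6, -1) - 4)*(9 - 28) = (2*(-1*(-1)/6 - 4))*(9 - 28) = (2*(-1*(-1)*⅙ - 4))*(-19) = (2*(⅙ - 4))*(-19) = (2*(-23/6))*(-19) = -23/3*(-19) = 437/3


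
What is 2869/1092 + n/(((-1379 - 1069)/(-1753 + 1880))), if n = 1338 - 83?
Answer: -13918759/222768 ≈ -62.481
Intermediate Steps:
n = 1255
2869/1092 + n/(((-1379 - 1069)/(-1753 + 1880))) = 2869/1092 + 1255/(((-1379 - 1069)/(-1753 + 1880))) = 2869*(1/1092) + 1255/((-2448/127)) = 2869/1092 + 1255/((-2448*1/127)) = 2869/1092 + 1255/(-2448/127) = 2869/1092 + 1255*(-127/2448) = 2869/1092 - 159385/2448 = -13918759/222768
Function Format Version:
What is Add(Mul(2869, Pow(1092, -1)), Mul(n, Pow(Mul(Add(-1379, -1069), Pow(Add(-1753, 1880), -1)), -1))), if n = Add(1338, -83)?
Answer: Rational(-13918759, 222768) ≈ -62.481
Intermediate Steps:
n = 1255
Add(Mul(2869, Pow(1092, -1)), Mul(n, Pow(Mul(Add(-1379, -1069), Pow(Add(-1753, 1880), -1)), -1))) = Add(Mul(2869, Pow(1092, -1)), Mul(1255, Pow(Mul(Add(-1379, -1069), Pow(Add(-1753, 1880), -1)), -1))) = Add(Mul(2869, Rational(1, 1092)), Mul(1255, Pow(Mul(-2448, Pow(127, -1)), -1))) = Add(Rational(2869, 1092), Mul(1255, Pow(Mul(-2448, Rational(1, 127)), -1))) = Add(Rational(2869, 1092), Mul(1255, Pow(Rational(-2448, 127), -1))) = Add(Rational(2869, 1092), Mul(1255, Rational(-127, 2448))) = Add(Rational(2869, 1092), Rational(-159385, 2448)) = Rational(-13918759, 222768)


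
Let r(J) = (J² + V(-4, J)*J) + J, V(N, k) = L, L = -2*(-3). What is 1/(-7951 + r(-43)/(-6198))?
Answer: -1033/8213641 ≈ -0.00012577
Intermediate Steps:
L = 6
V(N, k) = 6
r(J) = J² + 7*J (r(J) = (J² + 6*J) + J = J² + 7*J)
1/(-7951 + r(-43)/(-6198)) = 1/(-7951 - 43*(7 - 43)/(-6198)) = 1/(-7951 - 43*(-36)*(-1/6198)) = 1/(-7951 + 1548*(-1/6198)) = 1/(-7951 - 258/1033) = 1/(-8213641/1033) = -1033/8213641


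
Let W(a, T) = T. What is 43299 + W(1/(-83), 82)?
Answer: 43381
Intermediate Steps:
43299 + W(1/(-83), 82) = 43299 + 82 = 43381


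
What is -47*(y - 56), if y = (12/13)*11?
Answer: 28012/13 ≈ 2154.8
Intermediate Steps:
y = 132/13 (y = (12*(1/13))*11 = (12/13)*11 = 132/13 ≈ 10.154)
-47*(y - 56) = -47*(132/13 - 56) = -47*(-596/13) = 28012/13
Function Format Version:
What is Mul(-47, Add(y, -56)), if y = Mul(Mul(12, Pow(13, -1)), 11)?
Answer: Rational(28012, 13) ≈ 2154.8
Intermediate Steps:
y = Rational(132, 13) (y = Mul(Mul(12, Rational(1, 13)), 11) = Mul(Rational(12, 13), 11) = Rational(132, 13) ≈ 10.154)
Mul(-47, Add(y, -56)) = Mul(-47, Add(Rational(132, 13), -56)) = Mul(-47, Rational(-596, 13)) = Rational(28012, 13)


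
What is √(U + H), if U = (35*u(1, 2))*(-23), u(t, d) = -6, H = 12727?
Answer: √17557 ≈ 132.50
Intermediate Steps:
U = 4830 (U = (35*(-6))*(-23) = -210*(-23) = 4830)
√(U + H) = √(4830 + 12727) = √17557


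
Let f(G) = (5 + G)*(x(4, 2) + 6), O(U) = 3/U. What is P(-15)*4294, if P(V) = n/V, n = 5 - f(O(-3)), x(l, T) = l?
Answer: 30058/3 ≈ 10019.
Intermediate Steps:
f(G) = 50 + 10*G (f(G) = (5 + G)*(4 + 6) = (5 + G)*10 = 50 + 10*G)
n = -35 (n = 5 - (50 + 10*(3/(-3))) = 5 - (50 + 10*(3*(-⅓))) = 5 - (50 + 10*(-1)) = 5 - (50 - 10) = 5 - 1*40 = 5 - 40 = -35)
P(V) = -35/V
P(-15)*4294 = -35/(-15)*4294 = -35*(-1/15)*4294 = (7/3)*4294 = 30058/3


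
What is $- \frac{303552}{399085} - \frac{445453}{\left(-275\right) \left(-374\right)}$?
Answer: $- \frac{41798786741}{8209178450} \approx -5.0917$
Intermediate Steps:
$- \frac{303552}{399085} - \frac{445453}{\left(-275\right) \left(-374\right)} = \left(-303552\right) \frac{1}{399085} - \frac{445453}{102850} = - \frac{303552}{399085} - \frac{445453}{102850} = - \frac{41798786741}{8209178450}$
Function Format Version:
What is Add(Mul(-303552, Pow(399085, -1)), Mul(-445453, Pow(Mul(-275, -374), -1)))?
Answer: Rational(-41798786741, 8209178450) ≈ -5.0917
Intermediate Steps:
Add(Mul(-303552, Pow(399085, -1)), Mul(-445453, Pow(Mul(-275, -374), -1))) = Add(Mul(-303552, Rational(1, 399085)), Mul(-445453, Pow(102850, -1))) = Add(Rational(-303552, 399085), Mul(-445453, Rational(1, 102850))) = Add(Rational(-303552, 399085), Rational(-445453, 102850)) = Rational(-41798786741, 8209178450)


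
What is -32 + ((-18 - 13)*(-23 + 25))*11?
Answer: -714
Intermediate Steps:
-32 + ((-18 - 13)*(-23 + 25))*11 = -32 - 31*2*11 = -32 - 62*11 = -32 - 682 = -714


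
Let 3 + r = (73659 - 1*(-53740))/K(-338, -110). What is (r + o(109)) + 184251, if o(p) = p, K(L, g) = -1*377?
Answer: 69375190/377 ≈ 1.8402e+5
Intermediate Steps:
K(L, g) = -377
r = -128530/377 (r = -3 + (73659 - 1*(-53740))/(-377) = -3 + (73659 + 53740)*(-1/377) = -3 + 127399*(-1/377) = -3 - 127399/377 = -128530/377 ≈ -340.93)
(r + o(109)) + 184251 = (-128530/377 + 109) + 184251 = -87437/377 + 184251 = 69375190/377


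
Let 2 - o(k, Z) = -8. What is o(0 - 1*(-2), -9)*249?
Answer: 2490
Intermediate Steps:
o(k, Z) = 10 (o(k, Z) = 2 - 1*(-8) = 2 + 8 = 10)
o(0 - 1*(-2), -9)*249 = 10*249 = 2490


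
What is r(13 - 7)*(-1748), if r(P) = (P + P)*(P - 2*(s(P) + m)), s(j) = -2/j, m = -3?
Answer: -265696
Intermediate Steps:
r(P) = 2*P*(6 + P + 4/P) (r(P) = (P + P)*(P - 2*(-2/P - 3)) = (2*P)*(P - 2*(-3 - 2/P)) = (2*P)*(P + (6 + 4/P)) = (2*P)*(6 + P + 4/P) = 2*P*(6 + P + 4/P))
r(13 - 7)*(-1748) = (8 + 2*(13 - 7)*(6 + (13 - 7)))*(-1748) = (8 + 2*6*(6 + 6))*(-1748) = (8 + 2*6*12)*(-1748) = (8 + 144)*(-1748) = 152*(-1748) = -265696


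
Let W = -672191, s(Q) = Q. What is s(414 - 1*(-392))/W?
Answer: -62/51707 ≈ -0.0011991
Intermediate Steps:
s(414 - 1*(-392))/W = (414 - 1*(-392))/(-672191) = (414 + 392)*(-1/672191) = 806*(-1/672191) = -62/51707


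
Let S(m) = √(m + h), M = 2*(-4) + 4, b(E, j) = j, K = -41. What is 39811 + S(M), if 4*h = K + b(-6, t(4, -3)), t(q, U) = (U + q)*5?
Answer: 39811 + I*√13 ≈ 39811.0 + 3.6056*I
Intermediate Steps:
t(q, U) = 5*U + 5*q
M = -4 (M = -8 + 4 = -4)
h = -9 (h = (-41 + (5*(-3) + 5*4))/4 = (-41 + (-15 + 20))/4 = (-41 + 5)/4 = (¼)*(-36) = -9)
S(m) = √(-9 + m) (S(m) = √(m - 9) = √(-9 + m))
39811 + S(M) = 39811 + √(-9 - 4) = 39811 + √(-13) = 39811 + I*√13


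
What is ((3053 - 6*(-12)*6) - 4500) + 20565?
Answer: 19550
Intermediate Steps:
((3053 - 6*(-12)*6) - 4500) + 20565 = ((3053 + 72*6) - 4500) + 20565 = ((3053 + 432) - 4500) + 20565 = (3485 - 4500) + 20565 = -1015 + 20565 = 19550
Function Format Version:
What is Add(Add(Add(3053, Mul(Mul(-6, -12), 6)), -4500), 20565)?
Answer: 19550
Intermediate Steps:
Add(Add(Add(3053, Mul(Mul(-6, -12), 6)), -4500), 20565) = Add(Add(Add(3053, Mul(72, 6)), -4500), 20565) = Add(Add(Add(3053, 432), -4500), 20565) = Add(Add(3485, -4500), 20565) = Add(-1015, 20565) = 19550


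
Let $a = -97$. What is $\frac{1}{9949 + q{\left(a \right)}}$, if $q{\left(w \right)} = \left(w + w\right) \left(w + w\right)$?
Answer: $\frac{1}{47585} \approx 2.1015 \cdot 10^{-5}$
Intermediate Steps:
$q{\left(w \right)} = 4 w^{2}$ ($q{\left(w \right)} = 2 w 2 w = 4 w^{2}$)
$\frac{1}{9949 + q{\left(a \right)}} = \frac{1}{9949 + 4 \left(-97\right)^{2}} = \frac{1}{9949 + 4 \cdot 9409} = \frac{1}{9949 + 37636} = \frac{1}{47585}$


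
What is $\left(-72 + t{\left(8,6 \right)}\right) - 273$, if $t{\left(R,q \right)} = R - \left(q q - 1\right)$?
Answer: $-372$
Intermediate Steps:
$t{\left(R,q \right)} = 1 + R - q^{2}$ ($t{\left(R,q \right)} = R - \left(q^{2} - 1\right) = R - \left(-1 + q^{2}\right) = 1 + R - q^{2}$)
$\left(-72 + t{\left(8,6 \right)}\right) - 273 = \left(-72 + \left(1 + 8 - 6^{2}\right)\right) - 273 = \left(-72 + \left(1 + 8 - 36\right)\right) - 273 = \left(-72 - 27\right) - 273 = -99 - 273 = -372$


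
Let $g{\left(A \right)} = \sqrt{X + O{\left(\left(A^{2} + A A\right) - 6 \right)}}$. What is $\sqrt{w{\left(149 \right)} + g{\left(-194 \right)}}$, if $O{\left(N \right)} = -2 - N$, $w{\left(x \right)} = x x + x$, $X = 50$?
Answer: $\sqrt{22350 + i \sqrt{75218}} \approx 149.5 + 0.9172 i$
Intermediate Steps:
$w{\left(x \right)} = x + x^{2}$ ($w{\left(x \right)} = x^{2} + x = x + x^{2}$)
$g{\left(A \right)} = \sqrt{54 - 2 A^{2}}$ ($g{\left(A \right)} = \sqrt{50 - \left(-4 + A^{2} + A A\right)} = \sqrt{50 - \left(-4 + 2 A^{2}\right)} = \sqrt{54 - 2 A^{2}}$)
$\sqrt{w{\left(149 \right)} + g{\left(-194 \right)}} = \sqrt{149 \left(1 + 149\right) + \sqrt{54 - 2 \left(-194\right)^{2}}} = \sqrt{149 \cdot 150 + \sqrt{54 - 75272}} = \sqrt{22350 + \sqrt{54 - 75272}} = \sqrt{22350 + \sqrt{-75218}} = \sqrt{22350 + i \sqrt{75218}}$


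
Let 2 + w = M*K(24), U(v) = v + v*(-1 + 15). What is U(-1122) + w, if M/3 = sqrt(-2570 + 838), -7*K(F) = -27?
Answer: -16832 + 162*I*sqrt(433)/7 ≈ -16832.0 + 481.57*I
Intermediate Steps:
K(F) = 27/7 (K(F) = -1/7*(-27) = 27/7)
M = 6*I*sqrt(433) (M = 3*sqrt(-2570 + 838) = 3*sqrt(-1732) = 3*(2*I*sqrt(433)) = 6*I*sqrt(433) ≈ 124.85*I)
U(v) = 15*v (U(v) = v + v*14 = v + 14*v = 15*v)
w = -2 + 162*I*sqrt(433)/7 (w = -2 + (6*I*sqrt(433))*(27/7) = -2 + 162*I*sqrt(433)/7 ≈ -2.0 + 481.57*I)
U(-1122) + w = 15*(-1122) + (-2 + 162*I*sqrt(433)/7) = -16830 + (-2 + 162*I*sqrt(433)/7) = -16832 + 162*I*sqrt(433)/7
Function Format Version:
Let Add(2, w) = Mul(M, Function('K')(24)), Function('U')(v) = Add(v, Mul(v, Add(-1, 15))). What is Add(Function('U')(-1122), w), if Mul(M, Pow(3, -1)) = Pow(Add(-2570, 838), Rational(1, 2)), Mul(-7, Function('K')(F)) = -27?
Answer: Add(-16832, Mul(Rational(162, 7), I, Pow(433, Rational(1, 2)))) ≈ Add(-16832., Mul(481.57, I))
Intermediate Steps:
Function('K')(F) = Rational(27, 7) (Function('K')(F) = Mul(Rational(-1, 7), -27) = Rational(27, 7))
M = Mul(6, I, Pow(433, Rational(1, 2))) (M = Mul(3, Pow(Add(-2570, 838), Rational(1, 2))) = Mul(3, Pow(-1732, Rational(1, 2))) = Mul(3, Mul(2, I, Pow(433, Rational(1, 2)))) = Mul(6, I, Pow(433, Rational(1, 2))) ≈ Mul(124.85, I))
Function('U')(v) = Mul(15, v) (Function('U')(v) = Add(v, Mul(v, 14)) = Add(v, Mul(14, v)) = Mul(15, v))
w = Add(-2, Mul(Rational(162, 7), I, Pow(433, Rational(1, 2)))) (w = Add(-2, Mul(Mul(6, I, Pow(433, Rational(1, 2))), Rational(27, 7))) = Add(-2, Mul(Rational(162, 7), I, Pow(433, Rational(1, 2)))) ≈ Add(-2.0000, Mul(481.57, I)))
Add(Function('U')(-1122), w) = Add(Mul(15, -1122), Add(-2, Mul(Rational(162, 7), I, Pow(433, Rational(1, 2))))) = Add(-16830, Add(-2, Mul(Rational(162, 7), I, Pow(433, Rational(1, 2))))) = Add(-16832, Mul(Rational(162, 7), I, Pow(433, Rational(1, 2))))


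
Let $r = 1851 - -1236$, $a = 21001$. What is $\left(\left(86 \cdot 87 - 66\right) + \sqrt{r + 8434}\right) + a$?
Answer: $28417 + \sqrt{11521} \approx 28524.0$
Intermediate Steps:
$r = 3087$ ($r = 1851 + 1236 = 3087$)
$\left(\left(86 \cdot 87 - 66\right) + \sqrt{r + 8434}\right) + a = \left(\left(86 \cdot 87 - 66\right) + \sqrt{3087 + 8434}\right) + 21001 = \left(\left(7482 - 66\right) + \sqrt{11521}\right) + 21001 = \left(7416 + \sqrt{11521}\right) + 21001 = 28417 + \sqrt{11521}$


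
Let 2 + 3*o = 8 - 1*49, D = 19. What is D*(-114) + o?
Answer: -6541/3 ≈ -2180.3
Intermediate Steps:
o = -43/3 (o = -⅔ + (8 - 1*49)/3 = -⅔ + (8 - 49)/3 = -⅔ + (⅓)*(-41) = -⅔ - 41/3 = -43/3 ≈ -14.333)
D*(-114) + o = 19*(-114) - 43/3 = -2166 - 43/3 = -6541/3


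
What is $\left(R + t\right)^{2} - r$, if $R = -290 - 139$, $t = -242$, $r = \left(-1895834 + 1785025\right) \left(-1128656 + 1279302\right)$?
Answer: $16693382855$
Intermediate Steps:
$r = -16692932614$ ($r = \left(-110809\right) 150646 = -16692932614$)
$R = -429$
$\left(R + t\right)^{2} - r = \left(-429 - 242\right)^{2} - -16692932614 = \left(-671\right)^{2} + 16692932614 = 450241 + 16692932614 = 16693382855$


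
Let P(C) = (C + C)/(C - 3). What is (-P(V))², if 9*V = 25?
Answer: 625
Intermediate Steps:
V = 25/9 (V = (⅑)*25 = 25/9 ≈ 2.7778)
P(C) = 2*C/(-3 + C) (P(C) = (2*C)/(-3 + C) = 2*C/(-3 + C))
(-P(V))² = (-2*25/(9*(-3 + 25/9)))² = (-2*25/(9*(-2/9)))² = (-2*25*(-9)/(9*2))² = (-1*(-25))² = 25² = 625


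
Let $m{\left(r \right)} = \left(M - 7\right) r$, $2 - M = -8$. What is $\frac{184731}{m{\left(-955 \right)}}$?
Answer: $- \frac{61577}{955} \approx -64.479$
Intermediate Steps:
$M = 10$ ($M = 2 - -8 = 2 + 8 = 10$)
$m{\left(r \right)} = 3 r$ ($m{\left(r \right)} = \left(10 - 7\right) r = 3 r$)
$\frac{184731}{m{\left(-955 \right)}} = \frac{184731}{3 \left(-955\right)} = \frac{184731}{-2865} = 184731 \left(- \frac{1}{2865}\right) = - \frac{61577}{955}$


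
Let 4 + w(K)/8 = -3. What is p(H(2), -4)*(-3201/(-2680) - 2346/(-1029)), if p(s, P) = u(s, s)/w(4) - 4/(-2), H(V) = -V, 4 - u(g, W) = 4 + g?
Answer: 35130733/5147744 ≈ 6.8245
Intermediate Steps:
w(K) = -56 (w(K) = -32 + 8*(-3) = -32 - 24 = -56)
u(g, W) = -g (u(g, W) = 4 - (4 + g) = 4 + (-4 - g) = -g)
p(s, P) = 2 + s/56 (p(s, P) = -s/(-56) - 4/(-2) = -s*(-1/56) - 4*(-½) = s/56 + 2 = 2 + s/56)
p(H(2), -4)*(-3201/(-2680) - 2346/(-1029)) = (2 + (-1*2)/56)*(-3201/(-2680) - 2346/(-1029)) = (2 + (1/56)*(-2))*(-3201*(-1/2680) - 2346*(-1/1029)) = (2 - 1/28)*(3201/2680 + 782/343) = (55/28)*(3193703/919240) = 35130733/5147744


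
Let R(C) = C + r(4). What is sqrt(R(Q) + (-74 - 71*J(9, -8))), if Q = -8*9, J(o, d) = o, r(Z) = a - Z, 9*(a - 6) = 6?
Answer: I*sqrt(7041)/3 ≈ 27.97*I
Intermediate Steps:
a = 20/3 (a = 6 + (1/9)*6 = 6 + 2/3 = 20/3 ≈ 6.6667)
r(Z) = 20/3 - Z
Q = -72
R(C) = 8/3 + C (R(C) = C + (20/3 - 1*4) = C + (20/3 - 4) = C + 8/3 = 8/3 + C)
sqrt(R(Q) + (-74 - 71*J(9, -8))) = sqrt((8/3 - 72) + (-74 - 71*9)) = sqrt(-208/3 + (-74 - 639)) = sqrt(-208/3 - 713) = sqrt(-2347/3) = I*sqrt(7041)/3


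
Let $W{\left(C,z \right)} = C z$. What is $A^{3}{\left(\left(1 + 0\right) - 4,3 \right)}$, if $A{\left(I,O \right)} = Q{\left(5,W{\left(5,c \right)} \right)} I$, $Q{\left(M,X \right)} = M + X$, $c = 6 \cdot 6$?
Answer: $-170953875$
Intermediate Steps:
$c = 36$
$A{\left(I,O \right)} = 185 I$ ($A{\left(I,O \right)} = \left(5 + 5 \cdot 36\right) I = \left(5 + 180\right) I = 185 I$)
$A^{3}{\left(\left(1 + 0\right) - 4,3 \right)} = \left(185 \left(\left(1 + 0\right) - 4\right)\right)^{3} = \left(185 \left(1 - 4\right)\right)^{3} = \left(185 \left(-3\right)\right)^{3} = \left(-555\right)^{3} = -170953875$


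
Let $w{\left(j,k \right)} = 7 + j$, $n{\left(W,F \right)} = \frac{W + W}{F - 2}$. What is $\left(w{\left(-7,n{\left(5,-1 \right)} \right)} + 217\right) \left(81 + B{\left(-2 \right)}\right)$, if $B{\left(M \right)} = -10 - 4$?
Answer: $14539$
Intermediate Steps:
$n{\left(W,F \right)} = \frac{2 W}{-2 + F}$
$B{\left(M \right)} = -14$ ($B{\left(M \right)} = -10 - 4 = -14$)
$\left(w{\left(-7,n{\left(5,-1 \right)} \right)} + 217\right) \left(81 + B{\left(-2 \right)}\right) = \left(\left(7 - 7\right) + 217\right) \left(81 - 14\right) = \left(0 + 217\right) 67 = 217 \cdot 67 = 14539$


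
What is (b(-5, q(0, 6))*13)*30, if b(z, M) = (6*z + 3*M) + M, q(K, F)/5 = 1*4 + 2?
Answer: 35100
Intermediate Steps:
q(K, F) = 30 (q(K, F) = 5*(1*4 + 2) = 5*(4 + 2) = 5*6 = 30)
b(z, M) = 4*M + 6*z (b(z, M) = (3*M + 6*z) + M = 4*M + 6*z)
(b(-5, q(0, 6))*13)*30 = ((4*30 + 6*(-5))*13)*30 = ((120 - 30)*13)*30 = (90*13)*30 = 1170*30 = 35100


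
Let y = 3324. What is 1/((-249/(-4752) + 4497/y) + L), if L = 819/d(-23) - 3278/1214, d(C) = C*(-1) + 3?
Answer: 266332176/8044595957 ≈ 0.033107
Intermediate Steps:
d(C) = 3 - C (d(C) = -C + 3 = 3 - C)
L = 34963/1214 (L = 819/(3 - 1*(-23)) - 3278/1214 = 819/(3 + 23) - 3278*1/1214 = 819/26 - 1639/607 = 819*(1/26) - 1639/607 = 63/2 - 1639/607 = 34963/1214 ≈ 28.800)
1/((-249/(-4752) + 4497/y) + L) = 1/((-249/(-4752) + 4497/3324) + 34963/1214) = 1/((-249*(-1/4752) + 4497*(1/3324)) + 34963/1214) = 1/((83/1584 + 1499/1108) + 34963/1214) = 1/(616595/438768 + 34963/1214) = 1/(8044595957/266332176) = 266332176/8044595957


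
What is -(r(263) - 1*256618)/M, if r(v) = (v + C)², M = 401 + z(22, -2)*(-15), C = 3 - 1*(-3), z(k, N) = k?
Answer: 184257/71 ≈ 2595.2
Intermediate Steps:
C = 6 (C = 3 + 3 = 6)
M = 71 (M = 401 + 22*(-15) = 401 - 330 = 71)
r(v) = (6 + v)² (r(v) = (v + 6)² = (6 + v)²)
-(r(263) - 1*256618)/M = -((6 + 263)² - 1*256618)/71 = -(269² - 256618)/71 = -(72361 - 256618)/71 = -(-184257)/71 = -1*(-184257/71) = 184257/71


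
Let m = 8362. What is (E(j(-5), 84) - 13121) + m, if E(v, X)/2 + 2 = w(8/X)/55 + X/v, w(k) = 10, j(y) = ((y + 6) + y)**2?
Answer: -104547/22 ≈ -4752.1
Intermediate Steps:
j(y) = (6 + 2*y)**2 (j(y) = ((6 + y) + y)**2 = (6 + 2*y)**2)
E(v, X) = -40/11 + 2*X/v (E(v, X) = -4 + 2*(10/55 + X/v) = -4 + 2*(10*(1/55) + X/v) = -4 + 2*(2/11 + X/v) = -4 + (4/11 + 2*X/v) = -40/11 + 2*X/v)
(E(j(-5), 84) - 13121) + m = ((-40/11 + 2*84/(4*(3 - 5)**2)) - 13121) + 8362 = ((-40/11 + 2*84/(4*(-2)**2)) - 13121) + 8362 = ((-40/11 + 2*84/(4*4)) - 13121) + 8362 = ((-40/11 + 2*84/16) - 13121) + 8362 = ((-40/11 + 2*84*(1/16)) - 13121) + 8362 = ((-40/11 + 21/2) - 13121) + 8362 = (151/22 - 13121) + 8362 = -288511/22 + 8362 = -104547/22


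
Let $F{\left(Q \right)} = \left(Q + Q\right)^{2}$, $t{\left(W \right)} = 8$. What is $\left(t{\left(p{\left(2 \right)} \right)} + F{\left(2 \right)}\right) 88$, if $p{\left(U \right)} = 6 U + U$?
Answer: $2112$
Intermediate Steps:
$p{\left(U \right)} = 7 U$
$F{\left(Q \right)} = 4 Q^{2}$ ($F{\left(Q \right)} = \left(2 Q\right)^{2} = 4 Q^{2}$)
$\left(t{\left(p{\left(2 \right)} \right)} + F{\left(2 \right)}\right) 88 = \left(8 + 4 \cdot 2^{2}\right) 88 = \left(8 + 4 \cdot 4\right) 88 = \left(8 + 16\right) 88 = 24 \cdot 88 = 2112$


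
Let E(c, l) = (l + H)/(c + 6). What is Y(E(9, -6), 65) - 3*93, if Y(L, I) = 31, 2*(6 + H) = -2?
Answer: -248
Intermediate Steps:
H = -7 (H = -6 + (½)*(-2) = -6 - 1 = -7)
E(c, l) = (-7 + l)/(6 + c) (E(c, l) = (l - 7)/(c + 6) = (-7 + l)/(6 + c))
Y(E(9, -6), 65) - 3*93 = 31 - 3*93 = 31 - 279 = -248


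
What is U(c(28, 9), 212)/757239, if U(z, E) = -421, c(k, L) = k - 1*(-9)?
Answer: -421/757239 ≈ -0.00055597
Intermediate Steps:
c(k, L) = 9 + k (c(k, L) = k + 9 = 9 + k)
U(c(28, 9), 212)/757239 = -421/757239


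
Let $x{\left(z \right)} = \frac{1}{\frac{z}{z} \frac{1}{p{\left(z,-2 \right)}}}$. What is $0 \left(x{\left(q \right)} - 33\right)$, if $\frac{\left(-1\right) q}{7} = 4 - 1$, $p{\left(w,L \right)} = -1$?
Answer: $0$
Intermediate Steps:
$q = -21$ ($q = - 7 \left(4 - 1\right) = \left(-7\right) 3 = -21$)
$x{\left(z \right)} = -1$ ($x{\left(z \right)} = \frac{1}{\frac{z}{z} \frac{1}{-1}} = \frac{1}{1 \left(-1\right)} = \frac{1}{-1} = -1$)
$0 \left(x{\left(q \right)} - 33\right) = 0 \left(-1 - 33\right) = 0 \left(-34\right) = 0$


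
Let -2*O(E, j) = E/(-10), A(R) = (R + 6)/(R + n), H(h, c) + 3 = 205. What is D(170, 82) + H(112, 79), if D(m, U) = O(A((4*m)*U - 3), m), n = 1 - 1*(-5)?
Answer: 4041/20 ≈ 202.05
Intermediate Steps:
H(h, c) = 202 (H(h, c) = -3 + 205 = 202)
n = 6 (n = 1 + 5 = 6)
A(R) = 1 (A(R) = (R + 6)/(R + 6) = (6 + R)/(6 + R) = 1)
O(E, j) = E/20 (O(E, j) = -E/(2*(-10)) = -E*(-1)/(2*10) = -(-1)*E/20 = E/20)
D(m, U) = 1/20 (D(m, U) = (1/20)*1 = 1/20)
D(170, 82) + H(112, 79) = 1/20 + 202 = 4041/20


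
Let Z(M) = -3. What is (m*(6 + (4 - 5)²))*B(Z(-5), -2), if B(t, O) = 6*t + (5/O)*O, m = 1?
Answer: -91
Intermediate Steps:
B(t, O) = 5 + 6*t (B(t, O) = 6*t + 5 = 5 + 6*t)
(m*(6 + (4 - 5)²))*B(Z(-5), -2) = (1*(6 + (4 - 5)²))*(5 + 6*(-3)) = (1*(6 + (-1)²))*(5 - 18) = (1*(6 + 1))*(-13) = (1*7)*(-13) = 7*(-13) = -91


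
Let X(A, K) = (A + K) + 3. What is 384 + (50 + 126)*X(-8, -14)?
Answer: -2960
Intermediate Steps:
X(A, K) = 3 + A + K
384 + (50 + 126)*X(-8, -14) = 384 + (50 + 126)*(3 - 8 - 14) = 384 + 176*(-19) = 384 - 3344 = -2960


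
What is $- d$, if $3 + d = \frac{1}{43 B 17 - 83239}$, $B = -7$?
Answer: $\frac{265069}{88356} \approx 3.0$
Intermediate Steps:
$d = - \frac{265069}{88356}$ ($d = -3 + \frac{1}{43 \left(-7\right) 17 - 83239} = -3 + \frac{1}{\left(-301\right) 17 - 83239} = -3 + \frac{1}{-5117 - 83239} = -3 + \frac{1}{-88356} = -3 - \frac{1}{88356} = - \frac{265069}{88356} \approx -3.0$)
$- d = \left(-1\right) \left(- \frac{265069}{88356}\right) = \frac{265069}{88356}$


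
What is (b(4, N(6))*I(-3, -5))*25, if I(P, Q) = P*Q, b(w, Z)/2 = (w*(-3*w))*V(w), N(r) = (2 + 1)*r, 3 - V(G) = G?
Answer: 36000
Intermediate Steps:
V(G) = 3 - G
N(r) = 3*r
b(w, Z) = -6*w**2*(3 - w) (b(w, Z) = 2*((w*(-3*w))*(3 - w)) = 2*((-3*w**2)*(3 - w)) = 2*(-3*w**2*(3 - w)) = -6*w**2*(3 - w))
(b(4, N(6))*I(-3, -5))*25 = ((6*4**2*(-3 + 4))*(-3*(-5)))*25 = ((6*16*1)*15)*25 = (96*15)*25 = 1440*25 = 36000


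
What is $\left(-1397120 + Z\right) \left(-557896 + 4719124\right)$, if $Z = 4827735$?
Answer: $14275571195220$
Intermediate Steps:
$\left(-1397120 + Z\right) \left(-557896 + 4719124\right) = \left(-1397120 + 4827735\right) \left(-557896 + 4719124\right) = 3430615 \cdot 4161228 = 14275571195220$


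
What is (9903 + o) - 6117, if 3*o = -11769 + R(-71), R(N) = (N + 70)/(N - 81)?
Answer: -62471/456 ≈ -137.00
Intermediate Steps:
R(N) = (70 + N)/(-81 + N)
o = -1788887/456 (o = (-11769 + (70 - 71)/(-81 - 71))/3 = (-11769 - 1/(-152))/3 = (-11769 - 1/152*(-1))/3 = (-11769 + 1/152)/3 = (⅓)*(-1788887/152) = -1788887/456 ≈ -3923.0)
(9903 + o) - 6117 = (9903 - 1788887/456) - 6117 = 2726881/456 - 6117 = -62471/456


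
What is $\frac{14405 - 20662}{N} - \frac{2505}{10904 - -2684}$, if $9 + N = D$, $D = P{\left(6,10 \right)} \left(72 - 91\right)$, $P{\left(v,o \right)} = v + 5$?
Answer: $\frac{42237013}{1481092} \approx 28.517$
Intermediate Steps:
$P{\left(v,o \right)} = 5 + v$
$D = -209$ ($D = \left(5 + 6\right) \left(72 - 91\right) = 11 \left(-19\right) = -209$)
$N = -218$ ($N = -9 - 209 = -218$)
$\frac{14405 - 20662}{N} - \frac{2505}{10904 - -2684} = \frac{14405 - 20662}{-218} - \frac{2505}{10904 - -2684} = \left(14405 - 20662\right) \left(- \frac{1}{218}\right) - \frac{2505}{10904 + 2684} = \left(-6257\right) \left(- \frac{1}{218}\right) - \frac{2505}{13588} = \frac{6257}{218} - \frac{2505}{13588} = \frac{42237013}{1481092}$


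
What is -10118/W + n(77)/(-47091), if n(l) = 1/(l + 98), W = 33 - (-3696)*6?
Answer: -2526718223/5546142525 ≈ -0.45558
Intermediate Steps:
W = 22209 (W = 33 - 112*(-198) = 33 + 22176 = 22209)
n(l) = 1/(98 + l)
-10118/W + n(77)/(-47091) = -10118/22209 + 1/((98 + 77)*(-47091)) = -10118*1/22209 - 1/47091/175 = -10118/22209 + (1/175)*(-1/47091) = -10118/22209 - 1/8240925 = -2526718223/5546142525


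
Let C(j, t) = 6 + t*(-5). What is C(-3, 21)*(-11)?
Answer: 1089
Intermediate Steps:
C(j, t) = 6 - 5*t
C(-3, 21)*(-11) = (6 - 5*21)*(-11) = (6 - 105)*(-11) = -99*(-11) = 1089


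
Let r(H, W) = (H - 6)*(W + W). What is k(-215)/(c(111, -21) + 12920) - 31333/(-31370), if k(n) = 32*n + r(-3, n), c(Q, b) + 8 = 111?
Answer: 313625959/408531510 ≈ 0.76769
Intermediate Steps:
r(H, W) = 2*W*(-6 + H) (r(H, W) = (-6 + H)*(2*W) = 2*W*(-6 + H))
c(Q, b) = 103 (c(Q, b) = -8 + 111 = 103)
k(n) = 14*n (k(n) = 32*n + 2*n*(-6 - 3) = 32*n + 2*n*(-9) = 32*n - 18*n = 14*n)
k(-215)/(c(111, -21) + 12920) - 31333/(-31370) = (14*(-215))/(103 + 12920) - 31333/(-31370) = -3010/13023 - 31333*(-1/31370) = -3010*1/13023 + 31333/31370 = -3010/13023 + 31333/31370 = 313625959/408531510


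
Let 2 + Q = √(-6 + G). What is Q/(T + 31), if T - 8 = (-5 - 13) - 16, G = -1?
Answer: -⅖ + I*√7/5 ≈ -0.4 + 0.52915*I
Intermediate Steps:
Q = -2 + I*√7 (Q = -2 + √(-6 - 1) = -2 + √(-7) = -2 + I*√7 ≈ -2.0 + 2.6458*I)
T = -26 (T = 8 + ((-5 - 13) - 16) = 8 + (-18 - 16) = 8 - 34 = -26)
Q/(T + 31) = (-2 + I*√7)/(-26 + 31) = (-2 + I*√7)/5 = -⅖ + I*√7/5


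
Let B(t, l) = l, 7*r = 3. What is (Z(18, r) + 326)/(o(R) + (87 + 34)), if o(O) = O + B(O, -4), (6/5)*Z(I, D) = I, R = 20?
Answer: 341/137 ≈ 2.4891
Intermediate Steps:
r = 3/7 (r = (1/7)*3 = 3/7 ≈ 0.42857)
Z(I, D) = 5*I/6
o(O) = -4 + O (o(O) = O - 4 = -4 + O)
(Z(18, r) + 326)/(o(R) + (87 + 34)) = ((5/6)*18 + 326)/((-4 + 20) + (87 + 34)) = (15 + 326)/(16 + 121) = 341/137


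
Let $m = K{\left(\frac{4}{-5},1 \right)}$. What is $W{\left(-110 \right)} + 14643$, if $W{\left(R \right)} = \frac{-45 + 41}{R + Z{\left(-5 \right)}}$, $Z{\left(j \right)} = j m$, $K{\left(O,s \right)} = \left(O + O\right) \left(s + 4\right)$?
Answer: $\frac{512507}{35} \approx 14643.0$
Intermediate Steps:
$K{\left(O,s \right)} = 2 O \left(4 + s\right)$
$m = -8$ ($m = 2 \frac{4}{-5} \left(4 + 1\right) = 2 \cdot 4 \left(- \frac{1}{5}\right) 5 = 2 \left(- \frac{4}{5}\right) 5 = -8$)
$Z{\left(j \right)} = - 8 j$ ($Z{\left(j \right)} = j \left(-8\right) = - 8 j$)
$W{\left(R \right)} = - \frac{4}{40 + R}$ ($W{\left(R \right)} = \frac{-45 + 41}{R - -40} = - \frac{4}{R + 40} = - \frac{4}{40 + R}$)
$W{\left(-110 \right)} + 14643 = - \frac{4}{40 - 110} + 14643 = - \frac{4}{-70} + 14643 = \left(-4\right) \left(- \frac{1}{70}\right) + 14643 = \frac{2}{35} + 14643 = \frac{512507}{35}$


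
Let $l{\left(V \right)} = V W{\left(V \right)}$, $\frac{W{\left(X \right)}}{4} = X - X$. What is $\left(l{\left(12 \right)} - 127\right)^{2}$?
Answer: $16129$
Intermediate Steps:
$W{\left(X \right)} = 0$ ($W{\left(X \right)} = 4 \left(X - X\right) = 4 \cdot 0 = 0$)
$l{\left(V \right)} = 0$ ($l{\left(V \right)} = V 0 = 0$)
$\left(l{\left(12 \right)} - 127\right)^{2} = \left(0 - 127\right)^{2} = \left(-127\right)^{2} = 16129$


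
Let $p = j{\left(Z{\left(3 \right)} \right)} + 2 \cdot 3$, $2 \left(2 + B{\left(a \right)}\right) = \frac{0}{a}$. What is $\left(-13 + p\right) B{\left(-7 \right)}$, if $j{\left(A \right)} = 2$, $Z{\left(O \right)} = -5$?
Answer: $10$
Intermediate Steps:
$B{\left(a \right)} = -2$ ($B{\left(a \right)} = -2 + \frac{0 \frac{1}{a}}{2} = -2 + \frac{1}{2} \cdot 0 = -2 + 0 = -2$)
$p = 8$ ($p = 2 + 2 \cdot 3 = 2 + 6 = 8$)
$\left(-13 + p\right) B{\left(-7 \right)} = \left(-13 + 8\right) \left(-2\right) = \left(-5\right) \left(-2\right) = 10$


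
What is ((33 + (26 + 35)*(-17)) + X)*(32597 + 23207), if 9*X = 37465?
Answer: 1586451916/9 ≈ 1.7627e+8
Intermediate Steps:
X = 37465/9 (X = (⅑)*37465 = 37465/9 ≈ 4162.8)
((33 + (26 + 35)*(-17)) + X)*(32597 + 23207) = ((33 + (26 + 35)*(-17)) + 37465/9)*(32597 + 23207) = ((33 + 61*(-17)) + 37465/9)*55804 = ((33 - 1037) + 37465/9)*55804 = (-1004 + 37465/9)*55804 = (28429/9)*55804 = 1586451916/9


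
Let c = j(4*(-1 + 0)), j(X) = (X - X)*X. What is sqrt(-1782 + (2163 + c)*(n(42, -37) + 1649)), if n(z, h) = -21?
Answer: sqrt(3519582) ≈ 1876.1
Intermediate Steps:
j(X) = 0 (j(X) = 0*X = 0)
c = 0
sqrt(-1782 + (2163 + c)*(n(42, -37) + 1649)) = sqrt(-1782 + (2163 + 0)*(-21 + 1649)) = sqrt(-1782 + 2163*1628) = sqrt(-1782 + 3521364) = sqrt(3519582)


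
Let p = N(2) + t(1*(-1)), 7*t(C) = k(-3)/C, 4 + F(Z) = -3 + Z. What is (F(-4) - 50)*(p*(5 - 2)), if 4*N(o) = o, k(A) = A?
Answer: -2379/14 ≈ -169.93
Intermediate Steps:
F(Z) = -7 + Z (F(Z) = -4 + (-3 + Z) = -7 + Z)
N(o) = o/4
t(C) = -3/(7*C) (t(C) = (-3/C)/7 = -3/(7*C))
p = 13/14 (p = (¼)*2 - 3/(7*(1*(-1))) = ½ - 3/7/(-1) = ½ - 3/7*(-1) = ½ + 3/7 = 13/14 ≈ 0.92857)
(F(-4) - 50)*(p*(5 - 2)) = ((-7 - 4) - 50)*(13*(5 - 2)/14) = (-11 - 50)*((13/14)*3) = -61*39/14 = -2379/14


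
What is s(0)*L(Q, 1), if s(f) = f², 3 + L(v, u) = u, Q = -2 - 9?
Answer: 0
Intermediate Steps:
Q = -11
L(v, u) = -3 + u
s(0)*L(Q, 1) = 0²*(-3 + 1) = 0*(-2) = 0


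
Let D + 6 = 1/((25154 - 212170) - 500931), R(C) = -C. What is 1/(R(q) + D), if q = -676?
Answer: 687947/460924489 ≈ 0.0014925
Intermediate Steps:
D = -4127683/687947 (D = -6 + 1/((25154 - 212170) - 500931) = -6 + 1/(-187016 - 500931) = -6 + 1/(-687947) = -6 - 1/687947 = -4127683/687947 ≈ -6.0000)
1/(R(q) + D) = 1/(-1*(-676) - 4127683/687947) = 1/(676 - 4127683/687947) = 1/(460924489/687947) = 687947/460924489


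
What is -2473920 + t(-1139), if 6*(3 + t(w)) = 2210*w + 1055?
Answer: -17359673/6 ≈ -2.8933e+6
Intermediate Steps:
t(w) = 1037/6 + 1105*w/3 (t(w) = -3 + (2210*w + 1055)/6 = -3 + (1055 + 2210*w)/6 = -3 + (1055/6 + 1105*w/3) = 1037/6 + 1105*w/3)
-2473920 + t(-1139) = -2473920 + (1037/6 + (1105/3)*(-1139)) = -2473920 + (1037/6 - 1258595/3) = -2473920 - 2516153/6 = -17359673/6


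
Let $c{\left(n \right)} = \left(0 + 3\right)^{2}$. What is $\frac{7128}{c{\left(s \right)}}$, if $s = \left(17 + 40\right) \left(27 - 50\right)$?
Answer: $792$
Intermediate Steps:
$s = -1311$ ($s = 57 \left(-23\right) = -1311$)
$c{\left(n \right)} = 9$ ($c{\left(n \right)} = 3^{2} = 9$)
$\frac{7128}{c{\left(s \right)}} = \frac{7128}{9} = 7128 \cdot \frac{1}{9} = 792$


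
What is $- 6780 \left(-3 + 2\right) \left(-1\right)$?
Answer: $-6780$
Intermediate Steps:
$- 6780 \left(-3 + 2\right) \left(-1\right) = - 6780 \left(\left(-1\right) \left(-1\right)\right) = \left(-6780\right) 1 = -6780$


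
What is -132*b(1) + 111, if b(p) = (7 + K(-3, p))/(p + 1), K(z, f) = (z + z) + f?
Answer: -21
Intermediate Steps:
K(z, f) = f + 2*z (K(z, f) = 2*z + f = f + 2*z)
b(p) = 1 (b(p) = (7 + (p + 2*(-3)))/(p + 1) = (7 + (p - 6))/(1 + p) = (7 + (-6 + p))/(1 + p) = (1 + p)/(1 + p) = 1)
-132*b(1) + 111 = -132*1 + 111 = -132 + 111 = -21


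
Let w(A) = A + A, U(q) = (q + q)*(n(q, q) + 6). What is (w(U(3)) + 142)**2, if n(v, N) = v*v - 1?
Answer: 96100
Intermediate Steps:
n(v, N) = -1 + v**2 (n(v, N) = v**2 - 1 = -1 + v**2)
U(q) = 2*q*(5 + q**2) (U(q) = (q + q)*((-1 + q**2) + 6) = (2*q)*(5 + q**2) = 2*q*(5 + q**2))
w(A) = 2*A
(w(U(3)) + 142)**2 = (2*(2*3*(5 + 3**2)) + 142)**2 = (2*(2*3*(5 + 9)) + 142)**2 = (2*(2*3*14) + 142)**2 = (2*84 + 142)**2 = (168 + 142)**2 = 310**2 = 96100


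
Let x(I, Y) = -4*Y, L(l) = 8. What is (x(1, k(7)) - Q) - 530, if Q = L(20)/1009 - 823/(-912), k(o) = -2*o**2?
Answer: -127826407/920208 ≈ -138.91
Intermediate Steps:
Q = 837703/920208 (Q = 8/1009 - 823/(-912) = 8*(1/1009) - 823*(-1/912) = 8/1009 + 823/912 = 837703/920208 ≈ 0.91034)
(x(1, k(7)) - Q) - 530 = (-(-8)*7**2 - 1*837703/920208) - 530 = (-(-8)*49 - 837703/920208) - 530 = (-4*(-98) - 837703/920208) - 530 = (392 - 837703/920208) - 530 = 359883833/920208 - 530 = -127826407/920208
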